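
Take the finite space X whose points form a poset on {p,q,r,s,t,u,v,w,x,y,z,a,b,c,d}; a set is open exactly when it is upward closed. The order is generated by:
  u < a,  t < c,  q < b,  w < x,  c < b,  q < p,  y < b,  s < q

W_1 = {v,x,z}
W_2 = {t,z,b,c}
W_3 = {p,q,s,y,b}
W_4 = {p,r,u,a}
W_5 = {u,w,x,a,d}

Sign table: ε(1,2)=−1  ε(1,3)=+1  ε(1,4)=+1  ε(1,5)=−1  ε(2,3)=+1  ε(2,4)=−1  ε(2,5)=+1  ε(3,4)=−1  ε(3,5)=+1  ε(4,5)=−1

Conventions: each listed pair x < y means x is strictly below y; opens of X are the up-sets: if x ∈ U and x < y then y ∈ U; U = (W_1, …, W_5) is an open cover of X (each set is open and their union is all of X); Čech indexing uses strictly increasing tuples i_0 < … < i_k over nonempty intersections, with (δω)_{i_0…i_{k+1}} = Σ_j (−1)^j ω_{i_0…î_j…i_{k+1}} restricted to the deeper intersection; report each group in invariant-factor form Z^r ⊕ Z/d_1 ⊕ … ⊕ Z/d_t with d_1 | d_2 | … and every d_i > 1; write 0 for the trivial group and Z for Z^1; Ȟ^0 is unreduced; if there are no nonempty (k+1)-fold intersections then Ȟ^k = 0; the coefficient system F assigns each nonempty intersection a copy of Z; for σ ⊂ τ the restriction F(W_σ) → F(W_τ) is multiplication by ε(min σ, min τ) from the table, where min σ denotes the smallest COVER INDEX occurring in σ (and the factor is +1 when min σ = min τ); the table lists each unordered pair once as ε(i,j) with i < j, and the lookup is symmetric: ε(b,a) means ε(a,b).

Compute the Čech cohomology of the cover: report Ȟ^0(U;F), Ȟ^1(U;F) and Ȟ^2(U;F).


Ȟ^0 ≅ Z,  Ȟ^1 ≅ Z,  Ȟ^2 ≅ 0

nerve simplices:
  W12={z} W15={x} W23={b} W34={p} W45={u,a}
C dims 5,5; δ0: rk 4, SNF 1^4
degree 0: 5−4−0 = 1 → Ȟ^0 ≅ Z
degree 1: 5−0−4 = 1 → Ȟ^1 ≅ Z
degree 2: 0−0−0 = 0 → Ȟ^2 ≅ 0


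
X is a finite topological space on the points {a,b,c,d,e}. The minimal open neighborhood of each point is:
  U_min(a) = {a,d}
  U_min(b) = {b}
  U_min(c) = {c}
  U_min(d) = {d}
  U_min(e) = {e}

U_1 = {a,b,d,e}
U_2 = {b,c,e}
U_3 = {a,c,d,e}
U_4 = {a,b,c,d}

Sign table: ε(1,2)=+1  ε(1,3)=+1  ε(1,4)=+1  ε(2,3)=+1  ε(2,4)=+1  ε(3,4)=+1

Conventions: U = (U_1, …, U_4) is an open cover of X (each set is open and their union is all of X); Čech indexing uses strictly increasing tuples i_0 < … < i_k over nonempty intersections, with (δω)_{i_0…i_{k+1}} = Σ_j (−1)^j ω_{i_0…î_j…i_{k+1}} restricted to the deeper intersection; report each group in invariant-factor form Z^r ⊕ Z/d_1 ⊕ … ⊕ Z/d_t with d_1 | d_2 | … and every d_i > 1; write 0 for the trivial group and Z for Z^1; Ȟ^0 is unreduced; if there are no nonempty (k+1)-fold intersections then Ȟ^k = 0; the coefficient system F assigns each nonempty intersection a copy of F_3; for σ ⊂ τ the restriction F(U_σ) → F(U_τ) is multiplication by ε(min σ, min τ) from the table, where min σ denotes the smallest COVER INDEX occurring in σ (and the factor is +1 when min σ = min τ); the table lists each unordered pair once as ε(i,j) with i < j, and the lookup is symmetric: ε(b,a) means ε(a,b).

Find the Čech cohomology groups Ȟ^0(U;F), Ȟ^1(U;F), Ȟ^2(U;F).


Ȟ^0 ≅ Z/3, Ȟ^1 ≅ 0, Ȟ^2 ≅ Z/3

nerve simplices:
  U12={b,e} U13={a,d,e} U14={a,b,d} U23={c,e} U24={b,c} U34={a,c,d}
  U123={e} U124={b} U134={a,d} U234={c}
C dims 4,6,4; δ0: rk_F3 3; δ1: rk_F3 3
degree 0: 4−3−0 = 1 → Ȟ^0 ≅ Z/3
degree 1: 6−3−3 = 0 → Ȟ^1 ≅ 0
degree 2: 4−0−3 = 1 → Ȟ^2 ≅ Z/3


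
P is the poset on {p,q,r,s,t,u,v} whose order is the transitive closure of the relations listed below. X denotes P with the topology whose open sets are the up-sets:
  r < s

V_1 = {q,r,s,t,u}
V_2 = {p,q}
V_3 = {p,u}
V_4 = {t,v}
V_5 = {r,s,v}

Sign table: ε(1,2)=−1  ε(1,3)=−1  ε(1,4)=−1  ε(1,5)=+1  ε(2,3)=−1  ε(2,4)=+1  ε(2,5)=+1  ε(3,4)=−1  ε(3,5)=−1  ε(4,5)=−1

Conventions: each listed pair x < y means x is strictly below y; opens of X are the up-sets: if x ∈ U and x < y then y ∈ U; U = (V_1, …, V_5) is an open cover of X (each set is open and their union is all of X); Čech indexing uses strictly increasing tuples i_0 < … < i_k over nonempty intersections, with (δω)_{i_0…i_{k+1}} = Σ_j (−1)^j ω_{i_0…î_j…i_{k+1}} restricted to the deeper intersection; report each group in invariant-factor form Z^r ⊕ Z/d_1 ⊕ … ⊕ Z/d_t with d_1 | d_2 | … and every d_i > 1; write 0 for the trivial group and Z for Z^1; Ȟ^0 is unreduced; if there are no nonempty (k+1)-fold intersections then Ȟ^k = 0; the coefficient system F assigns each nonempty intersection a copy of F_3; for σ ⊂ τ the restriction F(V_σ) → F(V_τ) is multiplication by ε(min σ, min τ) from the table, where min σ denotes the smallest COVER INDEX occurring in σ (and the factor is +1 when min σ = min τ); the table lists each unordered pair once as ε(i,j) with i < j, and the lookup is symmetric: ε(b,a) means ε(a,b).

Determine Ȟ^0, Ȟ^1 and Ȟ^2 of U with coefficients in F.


Ȟ^0(U;F) ≅ 0,  Ȟ^1(U;F) ≅ Z/3,  Ȟ^2(U;F) ≅ 0

intersection data:
  V12={q} V13={u} V14={t} V15={r,s} V23={p} V45={v}
C dims 5,6; δ0: rk_F3 5
Ȟ^0 = (5 − 5) − 0 = 0, so Ȟ^0 ≅ 0
Ȟ^1 = (6 − 0) − 5 = 1, so Ȟ^1 ≅ Z/3
Ȟ^2 = (0 − 0) − 0 = 0, so Ȟ^2 ≅ 0


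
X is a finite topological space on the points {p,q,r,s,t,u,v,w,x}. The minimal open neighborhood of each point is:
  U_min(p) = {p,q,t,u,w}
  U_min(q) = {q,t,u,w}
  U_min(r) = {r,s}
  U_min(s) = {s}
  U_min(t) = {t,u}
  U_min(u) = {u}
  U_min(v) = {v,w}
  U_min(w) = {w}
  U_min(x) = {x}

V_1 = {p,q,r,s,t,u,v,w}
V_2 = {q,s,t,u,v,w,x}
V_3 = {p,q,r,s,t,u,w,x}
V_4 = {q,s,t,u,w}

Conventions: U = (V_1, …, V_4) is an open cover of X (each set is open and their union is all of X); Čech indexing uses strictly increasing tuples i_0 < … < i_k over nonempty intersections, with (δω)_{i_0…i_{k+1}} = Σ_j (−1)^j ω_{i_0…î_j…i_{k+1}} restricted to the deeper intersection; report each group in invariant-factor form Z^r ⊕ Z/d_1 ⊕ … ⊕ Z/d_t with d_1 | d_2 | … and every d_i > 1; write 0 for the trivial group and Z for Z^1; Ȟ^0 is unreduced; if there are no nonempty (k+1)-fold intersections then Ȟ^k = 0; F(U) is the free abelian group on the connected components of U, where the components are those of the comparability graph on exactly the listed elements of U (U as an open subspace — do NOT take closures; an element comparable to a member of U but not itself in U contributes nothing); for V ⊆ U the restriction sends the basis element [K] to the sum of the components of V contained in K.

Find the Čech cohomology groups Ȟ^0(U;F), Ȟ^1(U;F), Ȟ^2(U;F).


Ȟ^0 ≅ Z^3; Ȟ^1 ≅ 0; Ȟ^2 ≅ 0

cover nerve:
  V12={q,s,t,u,v,w} V13={p,q,r,s,t,u,w} V14={q,s,t,u,w} V23={q,s,t,u,w,x} V24={q,s,t,u,w} V34={q,s,t,u,w}
  V123={q,s,t,u,w} V124={q,s,t,u,w} V134={q,s,t,u,w} V234={q,s,t,u,w}
  V1234={q,s,t,u,w}
components per intersection:
  V1: {p,q,t,u,v,w} {r,s}
  V2: {q,t,u,v,w} {s} {x}
  V3: {p,q,t,u,w} {r,s} {x}
  V4: {q,t,u,w} {s}
  V12: {q,t,u,v,w} {s}
  V13: {p,q,t,u,w} {r,s}
  V14: {q,t,u,w} {s}
  V23: {q,t,u,w} {s} {x}
  V24: {q,t,u,w} {s}
  V34: {q,t,u,w} {s}
  V123: {q,t,u,w} {s}
  V124: {q,t,u,w} {s}
  V134: {q,t,u,w} {s}
  V234: {q,t,u,w} {s}
  V1234: {q,t,u,w} {s}
C dims 10,13,8,2; δ0: rk 7, SNF 1^7; δ1: rk 6, SNF 1^6; δ2: rk 2, SNF 1^2
Ȟ^0: (10−7)−0=3 ⇒ Z^3
Ȟ^1: (13−6)−7=0 ⇒ 0
Ȟ^2: (8−2)−6=0 ⇒ 0


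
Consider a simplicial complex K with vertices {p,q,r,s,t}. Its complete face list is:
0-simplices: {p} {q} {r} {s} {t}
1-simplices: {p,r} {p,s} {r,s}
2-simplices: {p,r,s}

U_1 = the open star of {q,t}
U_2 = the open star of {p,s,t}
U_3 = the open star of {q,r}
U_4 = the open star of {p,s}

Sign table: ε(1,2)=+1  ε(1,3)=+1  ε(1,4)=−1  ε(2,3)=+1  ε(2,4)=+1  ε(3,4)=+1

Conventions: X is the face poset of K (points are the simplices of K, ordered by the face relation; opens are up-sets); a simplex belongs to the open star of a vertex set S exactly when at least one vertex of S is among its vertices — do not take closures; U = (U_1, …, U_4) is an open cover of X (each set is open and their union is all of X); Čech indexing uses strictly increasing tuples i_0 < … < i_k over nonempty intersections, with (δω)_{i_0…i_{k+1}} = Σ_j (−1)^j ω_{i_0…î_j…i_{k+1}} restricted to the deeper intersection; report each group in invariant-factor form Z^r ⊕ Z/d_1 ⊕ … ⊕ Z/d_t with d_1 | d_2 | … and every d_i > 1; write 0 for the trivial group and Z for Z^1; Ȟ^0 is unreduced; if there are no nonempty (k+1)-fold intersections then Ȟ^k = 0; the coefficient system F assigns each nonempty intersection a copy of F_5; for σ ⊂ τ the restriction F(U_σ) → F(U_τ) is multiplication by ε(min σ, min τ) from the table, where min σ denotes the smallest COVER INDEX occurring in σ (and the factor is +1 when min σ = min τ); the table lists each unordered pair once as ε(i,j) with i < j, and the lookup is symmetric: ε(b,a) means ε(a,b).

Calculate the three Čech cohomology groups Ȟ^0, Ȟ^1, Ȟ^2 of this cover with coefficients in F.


nonempty overlaps:
  U1={{q},{t}} U2={{p},{s},{t},{p,r},{p,s},{r,s},{p,r,s}} U3={{q},{r},{p,r},{r,s},{p,r,s}} U4={{p},{s},{p,r},{p,s},{r,s},{p,r,s}}
  U12={{t}} U13={{q}} U23={{p,r},{r,s},{p,r,s}} U24={{p},{s},{p,r},{p,s},{r,s},{p,r,s}} U34={{p,r},{r,s},{p,r,s}}
  U234={{p,r},{r,s},{p,r,s}}
C dims 4,5,1; δ0: rk_F5 3; δ1: rk_F5 1
degree 0: 4−3−0 = 1 → Ȟ^0 ≅ Z/5
degree 1: 5−1−3 = 1 → Ȟ^1 ≅ Z/5
degree 2: 1−0−1 = 0 → Ȟ^2 ≅ 0

Ȟ^0 ≅ Z/5; Ȟ^1 ≅ Z/5; Ȟ^2 ≅ 0


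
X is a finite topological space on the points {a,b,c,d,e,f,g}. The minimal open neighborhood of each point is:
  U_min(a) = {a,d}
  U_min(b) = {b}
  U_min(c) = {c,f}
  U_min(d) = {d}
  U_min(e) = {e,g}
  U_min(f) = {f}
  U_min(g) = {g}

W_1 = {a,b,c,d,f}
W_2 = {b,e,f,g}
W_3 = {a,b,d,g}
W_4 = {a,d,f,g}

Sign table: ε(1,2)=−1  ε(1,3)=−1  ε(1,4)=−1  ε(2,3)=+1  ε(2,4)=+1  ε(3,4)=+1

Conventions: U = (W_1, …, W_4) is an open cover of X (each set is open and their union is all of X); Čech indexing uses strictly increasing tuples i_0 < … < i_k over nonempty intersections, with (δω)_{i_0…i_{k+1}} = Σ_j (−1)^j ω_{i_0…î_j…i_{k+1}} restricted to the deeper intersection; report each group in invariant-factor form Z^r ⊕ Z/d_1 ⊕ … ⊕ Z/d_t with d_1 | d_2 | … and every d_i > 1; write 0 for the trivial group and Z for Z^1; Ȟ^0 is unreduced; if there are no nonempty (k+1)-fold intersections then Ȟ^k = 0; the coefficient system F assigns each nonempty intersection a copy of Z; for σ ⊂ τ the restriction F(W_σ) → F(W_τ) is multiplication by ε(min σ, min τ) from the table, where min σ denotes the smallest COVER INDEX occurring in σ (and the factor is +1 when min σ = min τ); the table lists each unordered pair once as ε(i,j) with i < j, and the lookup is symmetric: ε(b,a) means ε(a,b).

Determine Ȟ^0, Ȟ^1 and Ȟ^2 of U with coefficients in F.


nerve of the cover:
  W12={b,f} W13={a,b,d} W14={a,d,f} W23={b,g} W24={f,g} W34={a,d,g}
  W123={b} W124={f} W134={a,d} W234={g}
C dims 4,6,4; δ0: rk 3, SNF 1^3; δ1: rk 3, SNF 1^3
Ȟ^0 = (4 − 3) − 0 = 1, so Ȟ^0 ≅ Z
Ȟ^1 = (6 − 3) − 3 = 0, so Ȟ^1 ≅ 0
Ȟ^2 = (4 − 0) − 3 = 1, so Ȟ^2 ≅ Z

Ȟ^0 ≅ Z, Ȟ^1 ≅ 0, Ȟ^2 ≅ Z


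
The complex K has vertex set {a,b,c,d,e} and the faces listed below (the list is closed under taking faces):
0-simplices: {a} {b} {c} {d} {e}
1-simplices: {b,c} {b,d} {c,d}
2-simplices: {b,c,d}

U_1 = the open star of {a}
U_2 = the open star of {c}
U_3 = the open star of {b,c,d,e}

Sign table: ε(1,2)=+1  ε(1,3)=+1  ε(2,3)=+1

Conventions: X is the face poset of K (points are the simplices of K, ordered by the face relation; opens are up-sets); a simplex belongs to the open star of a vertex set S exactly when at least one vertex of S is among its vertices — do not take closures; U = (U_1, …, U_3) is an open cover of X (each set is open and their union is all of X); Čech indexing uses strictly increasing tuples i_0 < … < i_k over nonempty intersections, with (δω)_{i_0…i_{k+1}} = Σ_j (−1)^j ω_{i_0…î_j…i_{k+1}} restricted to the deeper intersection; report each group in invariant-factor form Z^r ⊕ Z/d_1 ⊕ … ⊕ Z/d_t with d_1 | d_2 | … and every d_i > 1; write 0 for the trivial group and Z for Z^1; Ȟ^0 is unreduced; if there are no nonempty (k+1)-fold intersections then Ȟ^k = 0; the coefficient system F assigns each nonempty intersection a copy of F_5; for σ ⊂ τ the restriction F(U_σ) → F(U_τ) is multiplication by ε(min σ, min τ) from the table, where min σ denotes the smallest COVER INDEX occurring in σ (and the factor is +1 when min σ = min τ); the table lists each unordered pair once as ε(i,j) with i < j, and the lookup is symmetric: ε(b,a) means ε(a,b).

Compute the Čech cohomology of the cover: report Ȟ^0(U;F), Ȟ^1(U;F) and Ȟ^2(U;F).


nonempty intersections:
  U1={{a}} U2={{c},{b,c},{c,d},{b,c,d}} U3={{b},{c},{d},{e},{b,c},{b,d},{c,d},{b,c,d}}
  U23={{c},{b,c},{c,d},{b,c,d}}
C dims 3,1; δ0: rk_F5 1
Ȟ^0: (3−1)−0=2 ⇒ Z/5 ⊕ Z/5
Ȟ^1: (1−0)−1=0 ⇒ 0
Ȟ^2: (0−0)−0=0 ⇒ 0

Ȟ^0(U;F) ≅ Z/5 ⊕ Z/5, Ȟ^1(U;F) ≅ 0, Ȟ^2(U;F) ≅ 0


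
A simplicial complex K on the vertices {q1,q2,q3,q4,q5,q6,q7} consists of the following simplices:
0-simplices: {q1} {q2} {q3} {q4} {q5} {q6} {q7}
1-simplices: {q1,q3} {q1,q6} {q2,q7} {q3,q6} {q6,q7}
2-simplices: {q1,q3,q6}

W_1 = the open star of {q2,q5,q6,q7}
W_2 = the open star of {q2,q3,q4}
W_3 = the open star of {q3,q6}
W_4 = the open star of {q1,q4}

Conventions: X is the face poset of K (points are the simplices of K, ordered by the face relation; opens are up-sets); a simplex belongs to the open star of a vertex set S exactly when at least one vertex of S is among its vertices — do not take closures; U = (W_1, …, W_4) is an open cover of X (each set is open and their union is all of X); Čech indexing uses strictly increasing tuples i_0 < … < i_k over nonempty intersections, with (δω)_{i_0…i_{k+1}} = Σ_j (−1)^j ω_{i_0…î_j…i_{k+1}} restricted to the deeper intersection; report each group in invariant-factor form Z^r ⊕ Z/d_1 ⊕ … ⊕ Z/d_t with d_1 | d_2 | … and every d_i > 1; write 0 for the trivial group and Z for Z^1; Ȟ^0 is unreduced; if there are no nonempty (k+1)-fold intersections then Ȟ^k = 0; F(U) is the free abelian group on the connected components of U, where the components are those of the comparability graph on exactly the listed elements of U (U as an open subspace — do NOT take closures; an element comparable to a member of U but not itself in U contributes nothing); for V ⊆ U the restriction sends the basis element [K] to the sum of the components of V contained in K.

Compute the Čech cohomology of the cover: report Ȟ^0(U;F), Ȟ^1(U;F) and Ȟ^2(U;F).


nerve of the cover:
  W1={{q2},{q5},{q6},{q7},{q1,q6},{q2,q7},{q3,q6},{q6,q7},{q1,q3,q6}} W2={{q2},{q3},{q4},{q1,q3},{q2,q7},{q3,q6},{q1,q3,q6}} W3={{q3},{q6},{q1,q3},{q1,q6},{q3,q6},{q6,q7},{q1,q3,q6}} W4={{q1},{q4},{q1,q3},{q1,q6},{q1,q3,q6}}
  W12={{q2},{q2,q7},{q3,q6},{q1,q3,q6}} W13={{q6},{q1,q6},{q3,q6},{q6,q7},{q1,q3,q6}} W14={{q1,q6},{q1,q3,q6}} W23={{q3},{q1,q3},{q3,q6},{q1,q3,q6}} W24={{q4},{q1,q3},{q1,q3,q6}} W34={{q1,q3},{q1,q6},{q1,q3,q6}}
  W123={{q3,q6},{q1,q3,q6}} W124={{q1,q3,q6}} W134={{q1,q6},{q1,q3,q6}} W234={{q1,q3},{q1,q3,q6}}
  W1234={{q1,q3,q6}}
components per intersection:
  W1: {{q2},{q6},{q7},{q1,q6},{q2,q7},{q3,q6},{q6,q7},{q1,q3,q6}} {{q5}}
  W2: {{q2},{q2,q7}} {{q3},{q1,q3},{q3,q6},{q1,q3,q6}} {{q4}}
  W3: {{q3},{q6},{q1,q3},{q1,q6},{q3,q6},{q6,q7},{q1,q3,q6}}
  W4: {{q1},{q1,q3},{q1,q6},{q1,q3,q6}} {{q4}}
  W12: {{q2},{q2,q7}} {{q3,q6},{q1,q3,q6}}
  W13: {{q6},{q1,q6},{q3,q6},{q6,q7},{q1,q3,q6}}
  W14: {{q1,q6},{q1,q3,q6}}
  W23: {{q3},{q1,q3},{q3,q6},{q1,q3,q6}}
  W24: {{q4}} {{q1,q3},{q1,q3,q6}}
  W34: {{q1,q3},{q1,q6},{q1,q3,q6}}
  W123: {{q3,q6},{q1,q3,q6}}
  W124: {{q1,q3,q6}}
  W134: {{q1,q6},{q1,q3,q6}}
  W234: {{q1,q3},{q1,q3,q6}}
  W1234: {{q1,q3,q6}}
C dims 8,8,4,1; δ0: rk 5, SNF 1^5; δ1: rk 3, SNF 1^3; δ2: rk 1, SNF 1^1
Ȟ^0 = (8 − 5) − 0 = 3, so Ȟ^0 ≅ Z^3
Ȟ^1 = (8 − 3) − 5 = 0, so Ȟ^1 ≅ 0
Ȟ^2 = (4 − 1) − 3 = 0, so Ȟ^2 ≅ 0

Ȟ^0 = Z^3, Ȟ^1 = 0 and Ȟ^2 = 0


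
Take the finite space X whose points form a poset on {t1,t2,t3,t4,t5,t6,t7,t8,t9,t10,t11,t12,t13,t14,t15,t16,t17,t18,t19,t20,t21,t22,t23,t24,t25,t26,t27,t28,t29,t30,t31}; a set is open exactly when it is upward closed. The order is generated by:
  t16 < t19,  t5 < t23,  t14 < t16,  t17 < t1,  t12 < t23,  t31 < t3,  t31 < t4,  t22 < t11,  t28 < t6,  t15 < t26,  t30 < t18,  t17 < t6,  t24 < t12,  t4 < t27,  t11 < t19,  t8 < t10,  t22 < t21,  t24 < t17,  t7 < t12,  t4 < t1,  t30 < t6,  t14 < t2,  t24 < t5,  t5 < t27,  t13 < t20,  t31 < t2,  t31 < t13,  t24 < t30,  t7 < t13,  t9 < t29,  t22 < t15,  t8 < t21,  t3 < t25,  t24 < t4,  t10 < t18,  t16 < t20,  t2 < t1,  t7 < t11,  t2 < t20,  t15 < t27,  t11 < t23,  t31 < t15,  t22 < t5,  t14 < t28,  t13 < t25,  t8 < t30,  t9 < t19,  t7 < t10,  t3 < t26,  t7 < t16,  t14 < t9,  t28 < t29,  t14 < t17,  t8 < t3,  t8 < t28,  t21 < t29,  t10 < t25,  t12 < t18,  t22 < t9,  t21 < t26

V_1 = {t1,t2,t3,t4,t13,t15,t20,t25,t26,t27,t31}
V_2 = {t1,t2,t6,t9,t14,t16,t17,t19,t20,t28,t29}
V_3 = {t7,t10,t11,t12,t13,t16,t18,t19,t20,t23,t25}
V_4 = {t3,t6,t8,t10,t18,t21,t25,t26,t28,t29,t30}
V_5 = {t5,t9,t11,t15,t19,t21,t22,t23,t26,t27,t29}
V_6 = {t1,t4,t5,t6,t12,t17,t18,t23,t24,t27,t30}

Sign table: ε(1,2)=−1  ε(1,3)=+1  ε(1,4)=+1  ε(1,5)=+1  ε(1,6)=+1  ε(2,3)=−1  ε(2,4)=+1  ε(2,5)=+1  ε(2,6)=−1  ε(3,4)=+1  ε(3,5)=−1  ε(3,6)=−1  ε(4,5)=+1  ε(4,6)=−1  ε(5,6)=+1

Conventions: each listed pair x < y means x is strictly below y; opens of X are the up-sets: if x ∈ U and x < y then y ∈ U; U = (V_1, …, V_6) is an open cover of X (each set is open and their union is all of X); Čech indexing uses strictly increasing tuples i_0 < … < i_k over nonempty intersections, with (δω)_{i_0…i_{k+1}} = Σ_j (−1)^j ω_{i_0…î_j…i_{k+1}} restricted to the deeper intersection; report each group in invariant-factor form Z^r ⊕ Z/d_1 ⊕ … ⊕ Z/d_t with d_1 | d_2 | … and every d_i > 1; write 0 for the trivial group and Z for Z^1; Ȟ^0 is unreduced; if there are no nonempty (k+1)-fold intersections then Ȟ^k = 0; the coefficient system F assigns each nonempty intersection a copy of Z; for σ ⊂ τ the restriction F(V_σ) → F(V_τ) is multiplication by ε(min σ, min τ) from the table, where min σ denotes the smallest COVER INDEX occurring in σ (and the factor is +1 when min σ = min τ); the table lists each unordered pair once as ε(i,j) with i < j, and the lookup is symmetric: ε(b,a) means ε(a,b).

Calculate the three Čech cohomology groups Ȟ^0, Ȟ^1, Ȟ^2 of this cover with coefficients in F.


cover nerve:
  V12={t1,t2,t20} V13={t13,t20,t25} V14={t3,t25,t26} V15={t15,t26,t27} V16={t1,t4,t27} V23={t16,t19,t20} V24={t6,t28,t29} V25={t9,t19,t29} V26={t1,t6,t17} V34={t10,t18,t25} V35={t11,t19,t23} V36={t12,t18,t23} V45={t21,t26,t29} V46={t6,t18,t30} V56={t5,t23,t27}
  V123={t20} V126={t1} V134={t25} V145={t26} V156={t27} V235={t19} V245={t29} V246={t6} V346={t18} V356={t23}
C dims 6,15,10; δ0: rk 6, SNF 1^5·2; δ1: rk 9, SNF 1^9
Ȟ^0: (6−6)−0=0 ⇒ 0
Ȟ^1: (15−9)−6=0 plus torsion [2] ⇒ Z/2
Ȟ^2: (10−0)−9=1 ⇒ Z

Ȟ^0 ≅ 0, Ȟ^1 ≅ Z/2, Ȟ^2 ≅ Z


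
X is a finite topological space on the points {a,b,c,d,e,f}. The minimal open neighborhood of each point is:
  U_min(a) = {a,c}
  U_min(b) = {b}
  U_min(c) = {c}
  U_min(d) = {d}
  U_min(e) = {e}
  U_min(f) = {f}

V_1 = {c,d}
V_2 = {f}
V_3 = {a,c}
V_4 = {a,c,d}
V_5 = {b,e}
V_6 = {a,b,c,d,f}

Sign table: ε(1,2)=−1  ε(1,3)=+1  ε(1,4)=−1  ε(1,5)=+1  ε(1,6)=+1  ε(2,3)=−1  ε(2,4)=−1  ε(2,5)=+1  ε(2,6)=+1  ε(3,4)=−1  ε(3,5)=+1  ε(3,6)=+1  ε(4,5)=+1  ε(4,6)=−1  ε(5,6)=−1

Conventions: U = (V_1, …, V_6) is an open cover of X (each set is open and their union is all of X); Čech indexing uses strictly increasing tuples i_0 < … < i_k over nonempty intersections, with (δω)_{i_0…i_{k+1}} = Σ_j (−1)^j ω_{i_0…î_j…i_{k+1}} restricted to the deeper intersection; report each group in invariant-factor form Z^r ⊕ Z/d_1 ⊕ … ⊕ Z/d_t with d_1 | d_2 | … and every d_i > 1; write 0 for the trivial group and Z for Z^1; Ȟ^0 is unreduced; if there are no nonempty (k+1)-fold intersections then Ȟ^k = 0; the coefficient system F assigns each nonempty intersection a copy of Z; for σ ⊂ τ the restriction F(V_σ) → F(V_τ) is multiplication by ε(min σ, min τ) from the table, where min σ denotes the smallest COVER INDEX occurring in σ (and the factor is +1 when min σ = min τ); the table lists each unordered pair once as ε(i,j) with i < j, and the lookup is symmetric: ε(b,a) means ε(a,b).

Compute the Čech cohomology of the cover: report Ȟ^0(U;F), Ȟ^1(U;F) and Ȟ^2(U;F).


Ȟ^0 ≅ Z,  Ȟ^1 ≅ 0,  Ȟ^2 ≅ 0

nerve of the cover:
  V13={c} V14={c,d} V16={c,d} V26={f} V34={a,c} V36={a,c} V46={a,c,d} V56={b}
  V134={c} V136={c} V146={c,d} V346={a,c}
  V1346={c}
C dims 6,8,4,1; δ0: rk 5, SNF 1^5; δ1: rk 3, SNF 1^3; δ2: rk 1, SNF 1^1
Ȟ^0 = (6 − 5) − 0 = 1, so Ȟ^0 ≅ Z
Ȟ^1 = (8 − 3) − 5 = 0, so Ȟ^1 ≅ 0
Ȟ^2 = (4 − 1) − 3 = 0, so Ȟ^2 ≅ 0


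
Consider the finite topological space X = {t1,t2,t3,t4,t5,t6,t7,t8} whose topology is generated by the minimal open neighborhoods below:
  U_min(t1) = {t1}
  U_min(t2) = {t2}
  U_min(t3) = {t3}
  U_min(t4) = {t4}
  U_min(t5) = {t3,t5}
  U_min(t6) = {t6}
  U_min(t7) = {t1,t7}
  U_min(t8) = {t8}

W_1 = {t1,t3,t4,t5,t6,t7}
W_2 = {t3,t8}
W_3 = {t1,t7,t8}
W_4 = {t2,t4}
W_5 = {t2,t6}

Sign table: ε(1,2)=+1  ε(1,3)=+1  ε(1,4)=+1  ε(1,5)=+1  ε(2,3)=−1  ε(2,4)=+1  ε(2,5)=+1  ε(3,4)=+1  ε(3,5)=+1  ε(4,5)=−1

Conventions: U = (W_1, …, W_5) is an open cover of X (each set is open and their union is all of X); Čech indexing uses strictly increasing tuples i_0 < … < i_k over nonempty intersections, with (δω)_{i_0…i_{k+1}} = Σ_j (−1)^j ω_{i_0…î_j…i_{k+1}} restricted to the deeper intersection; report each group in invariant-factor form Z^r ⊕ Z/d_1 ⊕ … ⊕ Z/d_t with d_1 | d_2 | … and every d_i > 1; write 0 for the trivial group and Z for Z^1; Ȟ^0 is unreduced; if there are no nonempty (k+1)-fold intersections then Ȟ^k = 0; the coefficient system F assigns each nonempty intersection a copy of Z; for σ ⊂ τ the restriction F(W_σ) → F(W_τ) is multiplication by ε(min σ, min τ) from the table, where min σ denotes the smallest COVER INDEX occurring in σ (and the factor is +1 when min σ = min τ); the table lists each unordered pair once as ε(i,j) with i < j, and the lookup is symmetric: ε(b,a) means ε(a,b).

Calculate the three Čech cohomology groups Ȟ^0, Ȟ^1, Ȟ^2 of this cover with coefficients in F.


Ȟ^0 = 0; Ȟ^1 = Z ⊕ Z/2; Ȟ^2 = 0

nonempty overlaps:
  W12={t3} W13={t1,t7} W14={t4} W15={t6} W23={t8} W45={t2}
C dims 5,6; δ0: rk 5, SNF 1^4·2
degree 0: 5−5−0 = 0 → Ȟ^0 ≅ 0
degree 1: 6−0−5 = 1 plus torsion [2] → Ȟ^1 ≅ Z ⊕ Z/2
degree 2: 0−0−0 = 0 → Ȟ^2 ≅ 0


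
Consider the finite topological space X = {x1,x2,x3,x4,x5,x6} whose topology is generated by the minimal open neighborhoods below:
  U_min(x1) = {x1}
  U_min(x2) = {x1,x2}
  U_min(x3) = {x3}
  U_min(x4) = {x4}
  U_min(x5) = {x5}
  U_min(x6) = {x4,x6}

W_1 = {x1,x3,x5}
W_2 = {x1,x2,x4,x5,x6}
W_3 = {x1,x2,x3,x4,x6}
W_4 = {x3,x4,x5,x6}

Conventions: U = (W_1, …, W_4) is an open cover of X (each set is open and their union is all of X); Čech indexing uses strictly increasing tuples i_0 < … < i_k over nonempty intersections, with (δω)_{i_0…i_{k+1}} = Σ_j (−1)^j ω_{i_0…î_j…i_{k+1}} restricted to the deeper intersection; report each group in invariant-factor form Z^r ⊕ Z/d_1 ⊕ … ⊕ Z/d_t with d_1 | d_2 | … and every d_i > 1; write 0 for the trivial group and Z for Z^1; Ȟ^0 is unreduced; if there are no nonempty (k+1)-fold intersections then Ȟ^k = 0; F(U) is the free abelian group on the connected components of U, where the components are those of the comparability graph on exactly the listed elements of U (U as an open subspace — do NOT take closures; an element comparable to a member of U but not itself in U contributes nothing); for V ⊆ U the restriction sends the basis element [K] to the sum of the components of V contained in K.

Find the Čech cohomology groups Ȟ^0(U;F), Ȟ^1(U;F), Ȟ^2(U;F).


Ȟ^0 = Z^4, Ȟ^1 = 0 and Ȟ^2 = 0

nonempty intersections:
  W12={x1,x5} W13={x1,x3} W14={x3,x5} W23={x1,x2,x4,x6} W24={x4,x5,x6} W34={x3,x4,x6}
  W123={x1} W124={x5} W134={x3} W234={x4,x6}
components per intersection:
  W1: {x1} {x3} {x5}
  W2: {x1,x2} {x4,x6} {x5}
  W3: {x1,x2} {x3} {x4,x6}
  W4: {x3} {x4,x6} {x5}
  W12: {x1} {x5}
  W13: {x1} {x3}
  W14: {x3} {x5}
  W23: {x1,x2} {x4,x6}
  W24: {x4,x6} {x5}
  W34: {x3} {x4,x6}
  W123: {x1}
  W124: {x5}
  W134: {x3}
  W234: {x4,x6}
C dims 12,12,4; δ0: rk 8, SNF 1^8; δ1: rk 4, SNF 1^4
Ȟ^0: (12−8)−0=4 ⇒ Z^4
Ȟ^1: (12−4)−8=0 ⇒ 0
Ȟ^2: (4−0)−4=0 ⇒ 0


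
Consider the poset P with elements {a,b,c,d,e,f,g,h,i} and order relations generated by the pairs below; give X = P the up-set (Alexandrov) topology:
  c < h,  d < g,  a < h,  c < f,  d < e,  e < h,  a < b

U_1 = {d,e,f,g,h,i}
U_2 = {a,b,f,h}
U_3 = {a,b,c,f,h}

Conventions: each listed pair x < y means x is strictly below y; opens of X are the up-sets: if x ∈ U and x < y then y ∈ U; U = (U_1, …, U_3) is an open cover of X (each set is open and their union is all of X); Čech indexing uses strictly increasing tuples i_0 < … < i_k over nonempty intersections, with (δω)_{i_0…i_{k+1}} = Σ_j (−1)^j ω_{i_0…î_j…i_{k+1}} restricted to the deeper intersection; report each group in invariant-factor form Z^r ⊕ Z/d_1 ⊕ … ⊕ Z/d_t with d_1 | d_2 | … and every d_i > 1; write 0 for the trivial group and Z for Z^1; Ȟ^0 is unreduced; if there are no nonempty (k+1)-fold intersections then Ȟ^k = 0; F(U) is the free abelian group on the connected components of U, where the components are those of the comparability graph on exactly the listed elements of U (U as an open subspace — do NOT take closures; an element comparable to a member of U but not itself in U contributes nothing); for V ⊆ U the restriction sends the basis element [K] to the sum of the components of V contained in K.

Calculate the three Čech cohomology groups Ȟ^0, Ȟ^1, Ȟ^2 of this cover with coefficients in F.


cover nerve:
  U12={f,h} U13={f,h} U23={a,b,f,h}
  U123={f,h}
components per intersection:
  U1: {d,e,g,h} {f} {i}
  U2: {a,b,h} {f}
  U3: {a,b,c,f,h}
  U12: {f} {h}
  U13: {f} {h}
  U23: {a,b,h} {f}
  U123: {f} {h}
C dims 6,6,2; δ0: rk 4, SNF 1^4; δ1: rk 2, SNF 1^2
Ȟ^0: (6−4)−0=2 ⇒ Z^2
Ȟ^1: (6−2)−4=0 ⇒ 0
Ȟ^2: (2−0)−2=0 ⇒ 0

Ȟ^0 = Z^2,  Ȟ^1 = 0,  Ȟ^2 = 0


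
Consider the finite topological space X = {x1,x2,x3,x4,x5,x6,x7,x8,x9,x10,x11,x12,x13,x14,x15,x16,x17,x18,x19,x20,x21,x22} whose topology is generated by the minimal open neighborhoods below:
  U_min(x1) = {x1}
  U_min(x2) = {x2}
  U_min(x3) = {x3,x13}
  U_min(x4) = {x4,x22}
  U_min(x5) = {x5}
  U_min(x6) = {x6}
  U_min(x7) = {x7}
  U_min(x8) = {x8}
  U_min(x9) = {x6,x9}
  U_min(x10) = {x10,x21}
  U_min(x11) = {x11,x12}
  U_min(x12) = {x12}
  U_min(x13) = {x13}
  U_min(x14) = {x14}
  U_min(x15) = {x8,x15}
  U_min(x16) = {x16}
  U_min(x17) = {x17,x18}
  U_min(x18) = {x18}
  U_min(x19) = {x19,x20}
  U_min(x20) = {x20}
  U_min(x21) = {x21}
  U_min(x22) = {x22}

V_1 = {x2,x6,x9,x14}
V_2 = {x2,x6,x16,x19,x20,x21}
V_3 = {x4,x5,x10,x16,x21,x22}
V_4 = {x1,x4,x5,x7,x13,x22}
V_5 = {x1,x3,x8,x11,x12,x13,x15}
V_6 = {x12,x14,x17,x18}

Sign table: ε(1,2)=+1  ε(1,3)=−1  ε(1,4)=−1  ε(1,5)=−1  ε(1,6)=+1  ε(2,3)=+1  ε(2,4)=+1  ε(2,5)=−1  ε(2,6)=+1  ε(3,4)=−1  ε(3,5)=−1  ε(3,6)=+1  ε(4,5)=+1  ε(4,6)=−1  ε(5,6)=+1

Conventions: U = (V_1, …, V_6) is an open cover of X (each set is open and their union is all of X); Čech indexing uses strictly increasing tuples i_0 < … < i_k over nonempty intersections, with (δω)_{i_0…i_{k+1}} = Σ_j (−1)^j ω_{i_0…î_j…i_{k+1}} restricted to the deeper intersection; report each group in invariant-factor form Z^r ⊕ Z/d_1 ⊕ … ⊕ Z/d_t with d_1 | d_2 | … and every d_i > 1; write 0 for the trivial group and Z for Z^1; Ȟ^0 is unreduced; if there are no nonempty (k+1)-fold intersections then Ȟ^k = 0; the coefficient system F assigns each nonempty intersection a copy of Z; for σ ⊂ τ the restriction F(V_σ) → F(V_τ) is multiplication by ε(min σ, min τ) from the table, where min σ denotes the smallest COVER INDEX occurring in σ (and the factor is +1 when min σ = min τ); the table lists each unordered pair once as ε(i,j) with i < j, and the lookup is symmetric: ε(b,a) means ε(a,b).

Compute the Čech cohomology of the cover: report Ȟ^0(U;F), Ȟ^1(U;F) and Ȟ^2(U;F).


nerve simplices:
  V12={x2,x6} V16={x14} V23={x16,x21} V34={x4,x5,x22} V45={x1,x13} V56={x12}
C dims 6,6; δ0: rk 6, SNF 1^5·2
degree 0: 6−6−0 = 0 → Ȟ^0 ≅ 0
degree 1: 6−0−6 = 0 plus torsion [2] → Ȟ^1 ≅ Z/2
degree 2: 0−0−0 = 0 → Ȟ^2 ≅ 0

Ȟ^0(U;F) ≅ 0, Ȟ^1(U;F) ≅ Z/2, Ȟ^2(U;F) ≅ 0


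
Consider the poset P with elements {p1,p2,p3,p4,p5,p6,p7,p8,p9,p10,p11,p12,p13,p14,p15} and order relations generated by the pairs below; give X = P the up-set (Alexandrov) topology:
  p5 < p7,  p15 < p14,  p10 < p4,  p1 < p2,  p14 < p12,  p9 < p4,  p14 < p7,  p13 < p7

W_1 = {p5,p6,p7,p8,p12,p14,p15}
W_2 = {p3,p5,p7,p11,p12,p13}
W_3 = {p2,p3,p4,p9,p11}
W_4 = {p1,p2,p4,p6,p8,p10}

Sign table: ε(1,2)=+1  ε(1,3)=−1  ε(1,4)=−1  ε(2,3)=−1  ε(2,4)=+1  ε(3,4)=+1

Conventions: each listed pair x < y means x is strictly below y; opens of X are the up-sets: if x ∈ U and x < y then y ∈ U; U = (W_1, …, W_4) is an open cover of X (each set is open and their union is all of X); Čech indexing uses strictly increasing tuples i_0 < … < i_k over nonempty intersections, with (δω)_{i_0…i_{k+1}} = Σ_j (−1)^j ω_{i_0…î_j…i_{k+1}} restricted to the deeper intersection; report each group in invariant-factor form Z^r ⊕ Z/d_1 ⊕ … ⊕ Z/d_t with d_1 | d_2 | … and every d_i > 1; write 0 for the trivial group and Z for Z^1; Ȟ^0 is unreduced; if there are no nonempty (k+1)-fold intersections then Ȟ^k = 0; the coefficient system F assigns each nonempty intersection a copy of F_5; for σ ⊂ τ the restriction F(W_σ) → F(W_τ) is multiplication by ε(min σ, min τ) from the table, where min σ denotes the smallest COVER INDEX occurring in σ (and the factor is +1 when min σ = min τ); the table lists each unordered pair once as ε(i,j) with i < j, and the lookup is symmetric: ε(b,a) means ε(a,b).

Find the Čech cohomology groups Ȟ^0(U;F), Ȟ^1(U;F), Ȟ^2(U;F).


nonempty overlaps:
  W12={p5,p7,p12} W14={p6,p8} W23={p3,p11} W34={p2,p4}
C dims 4,4; δ0: rk_F5 3
degree 0: 4−3−0 = 1 → Ȟ^0 ≅ Z/5
degree 1: 4−0−3 = 1 → Ȟ^1 ≅ Z/5
degree 2: 0−0−0 = 0 → Ȟ^2 ≅ 0

Ȟ^0(U;F) ≅ Z/5; Ȟ^1(U;F) ≅ Z/5; Ȟ^2(U;F) ≅ 0


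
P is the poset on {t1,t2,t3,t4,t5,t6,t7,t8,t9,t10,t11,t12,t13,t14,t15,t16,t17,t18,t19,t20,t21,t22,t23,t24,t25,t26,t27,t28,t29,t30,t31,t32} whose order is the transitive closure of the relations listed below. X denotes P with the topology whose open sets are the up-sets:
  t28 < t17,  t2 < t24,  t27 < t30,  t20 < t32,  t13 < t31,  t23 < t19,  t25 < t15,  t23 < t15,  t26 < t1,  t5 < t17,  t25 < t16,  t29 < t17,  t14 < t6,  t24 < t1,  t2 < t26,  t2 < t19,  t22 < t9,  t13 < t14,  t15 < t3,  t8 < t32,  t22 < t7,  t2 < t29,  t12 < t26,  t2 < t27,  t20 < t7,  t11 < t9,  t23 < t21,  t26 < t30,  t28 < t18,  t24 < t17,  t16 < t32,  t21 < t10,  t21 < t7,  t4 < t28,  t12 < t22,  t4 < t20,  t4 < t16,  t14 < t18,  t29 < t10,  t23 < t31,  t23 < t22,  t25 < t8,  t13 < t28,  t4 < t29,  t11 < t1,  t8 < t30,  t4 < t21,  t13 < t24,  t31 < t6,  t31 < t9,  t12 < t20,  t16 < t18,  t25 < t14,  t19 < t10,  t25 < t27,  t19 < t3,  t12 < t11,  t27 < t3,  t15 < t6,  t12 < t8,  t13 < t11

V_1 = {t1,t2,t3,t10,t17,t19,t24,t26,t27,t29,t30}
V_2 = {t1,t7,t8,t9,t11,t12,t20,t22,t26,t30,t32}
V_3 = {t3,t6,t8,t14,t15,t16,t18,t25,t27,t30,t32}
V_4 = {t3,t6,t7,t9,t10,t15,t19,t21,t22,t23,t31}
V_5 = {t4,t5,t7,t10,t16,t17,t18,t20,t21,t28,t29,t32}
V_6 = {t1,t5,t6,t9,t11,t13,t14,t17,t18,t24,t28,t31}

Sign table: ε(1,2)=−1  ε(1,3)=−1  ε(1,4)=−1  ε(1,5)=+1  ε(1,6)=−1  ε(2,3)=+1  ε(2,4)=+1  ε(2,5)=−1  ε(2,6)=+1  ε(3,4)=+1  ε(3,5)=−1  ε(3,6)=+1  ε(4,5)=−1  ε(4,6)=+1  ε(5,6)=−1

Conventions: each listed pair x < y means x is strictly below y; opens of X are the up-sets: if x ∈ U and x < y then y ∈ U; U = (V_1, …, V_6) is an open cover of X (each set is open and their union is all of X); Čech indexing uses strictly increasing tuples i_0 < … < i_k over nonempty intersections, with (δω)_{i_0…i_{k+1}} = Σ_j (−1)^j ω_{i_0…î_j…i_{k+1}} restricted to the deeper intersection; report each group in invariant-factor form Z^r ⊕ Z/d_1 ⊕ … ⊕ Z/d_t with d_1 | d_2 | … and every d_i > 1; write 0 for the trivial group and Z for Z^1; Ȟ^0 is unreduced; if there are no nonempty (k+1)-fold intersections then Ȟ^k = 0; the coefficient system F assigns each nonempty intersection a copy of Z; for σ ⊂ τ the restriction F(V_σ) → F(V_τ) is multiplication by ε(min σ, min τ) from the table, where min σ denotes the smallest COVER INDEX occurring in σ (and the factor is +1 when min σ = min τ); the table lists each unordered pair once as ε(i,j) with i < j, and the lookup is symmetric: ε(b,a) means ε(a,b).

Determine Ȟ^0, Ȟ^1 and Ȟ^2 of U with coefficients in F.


Ȟ^0 ≅ Z, Ȟ^1 ≅ 0, Ȟ^2 ≅ Z/2

nerve simplices:
  V12={t1,t26,t30} V13={t3,t27,t30} V14={t3,t10,t19} V15={t10,t17,t29} V16={t1,t17,t24} V23={t8,t30,t32} V24={t7,t9,t22} V25={t7,t20,t32} V26={t1,t9,t11} V34={t3,t6,t15} V35={t16,t18,t32} V36={t6,t14,t18} V45={t7,t10,t21} V46={t6,t9,t31} V56={t5,t17,t18,t28}
  V123={t30} V126={t1} V134={t3} V145={t10} V156={t17} V235={t32} V245={t7} V246={t9} V346={t6} V356={t18}
C dims 6,15,10; δ0: rk 5, SNF 1^5; δ1: rk 10, SNF 1^9·2
degree 0: 6−5−0 = 1 → Ȟ^0 ≅ Z
degree 1: 15−10−5 = 0 → Ȟ^1 ≅ 0
degree 2: 10−0−10 = 0 plus torsion [2] → Ȟ^2 ≅ Z/2


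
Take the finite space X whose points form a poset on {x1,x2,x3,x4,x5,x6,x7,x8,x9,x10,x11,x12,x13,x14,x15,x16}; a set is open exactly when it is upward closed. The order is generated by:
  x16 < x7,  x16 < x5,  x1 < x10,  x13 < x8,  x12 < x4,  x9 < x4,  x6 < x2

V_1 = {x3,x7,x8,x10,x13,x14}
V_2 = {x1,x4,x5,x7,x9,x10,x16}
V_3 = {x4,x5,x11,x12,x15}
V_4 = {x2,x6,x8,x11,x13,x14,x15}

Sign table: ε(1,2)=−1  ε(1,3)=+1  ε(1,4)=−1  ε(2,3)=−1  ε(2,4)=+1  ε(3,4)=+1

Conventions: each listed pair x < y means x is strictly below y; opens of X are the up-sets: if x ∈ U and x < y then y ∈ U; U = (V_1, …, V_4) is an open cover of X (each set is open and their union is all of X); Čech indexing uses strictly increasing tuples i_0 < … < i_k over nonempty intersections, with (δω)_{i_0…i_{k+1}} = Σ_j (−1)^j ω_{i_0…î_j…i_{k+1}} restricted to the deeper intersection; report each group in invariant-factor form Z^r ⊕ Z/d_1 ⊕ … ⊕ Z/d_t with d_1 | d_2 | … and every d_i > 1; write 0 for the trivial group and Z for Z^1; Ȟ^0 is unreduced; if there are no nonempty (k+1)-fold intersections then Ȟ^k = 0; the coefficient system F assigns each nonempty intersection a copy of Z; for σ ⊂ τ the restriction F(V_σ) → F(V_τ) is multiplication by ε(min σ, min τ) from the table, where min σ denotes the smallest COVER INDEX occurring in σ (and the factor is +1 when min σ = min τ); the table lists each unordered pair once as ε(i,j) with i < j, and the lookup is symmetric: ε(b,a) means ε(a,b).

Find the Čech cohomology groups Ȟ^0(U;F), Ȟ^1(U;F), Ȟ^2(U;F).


Ȟ^0 ≅ 0, Ȟ^1 ≅ Z/2, Ȟ^2 ≅ 0

cover nerve:
  V12={x7,x10} V14={x8,x13,x14} V23={x4,x5} V34={x11,x15}
C dims 4,4; δ0: rk 4, SNF 1^3·2
Ȟ^0: (4−4)−0=0 ⇒ 0
Ȟ^1: (4−0)−4=0 plus torsion [2] ⇒ Z/2
Ȟ^2: (0−0)−0=0 ⇒ 0


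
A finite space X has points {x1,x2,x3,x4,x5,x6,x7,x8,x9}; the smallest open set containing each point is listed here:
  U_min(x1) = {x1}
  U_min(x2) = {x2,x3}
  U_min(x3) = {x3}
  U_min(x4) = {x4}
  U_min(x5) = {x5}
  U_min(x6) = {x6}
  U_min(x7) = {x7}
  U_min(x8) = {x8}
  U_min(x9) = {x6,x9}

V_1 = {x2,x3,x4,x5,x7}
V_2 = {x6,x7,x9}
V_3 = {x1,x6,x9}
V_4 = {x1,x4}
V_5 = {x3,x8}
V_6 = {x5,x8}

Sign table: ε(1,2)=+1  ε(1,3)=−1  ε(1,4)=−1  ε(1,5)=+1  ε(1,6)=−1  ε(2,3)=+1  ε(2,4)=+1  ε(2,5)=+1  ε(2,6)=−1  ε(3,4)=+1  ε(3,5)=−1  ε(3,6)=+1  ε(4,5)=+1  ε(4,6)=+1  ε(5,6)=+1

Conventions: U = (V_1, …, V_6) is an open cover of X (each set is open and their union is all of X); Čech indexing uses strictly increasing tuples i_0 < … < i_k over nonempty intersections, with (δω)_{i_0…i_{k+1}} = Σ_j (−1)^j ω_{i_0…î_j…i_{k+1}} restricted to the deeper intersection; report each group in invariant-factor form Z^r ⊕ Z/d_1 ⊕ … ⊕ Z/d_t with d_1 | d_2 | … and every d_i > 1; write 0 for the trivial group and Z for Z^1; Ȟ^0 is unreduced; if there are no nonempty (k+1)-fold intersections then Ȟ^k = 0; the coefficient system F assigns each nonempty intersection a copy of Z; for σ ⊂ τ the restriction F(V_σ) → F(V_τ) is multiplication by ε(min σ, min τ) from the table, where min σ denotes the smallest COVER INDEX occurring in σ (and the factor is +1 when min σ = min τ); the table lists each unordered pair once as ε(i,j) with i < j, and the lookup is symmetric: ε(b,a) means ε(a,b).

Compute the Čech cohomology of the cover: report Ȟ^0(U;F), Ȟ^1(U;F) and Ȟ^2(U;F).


nonempty intersections:
  V12={x7} V14={x4} V15={x3} V16={x5} V23={x6,x9} V34={x1} V56={x8}
C dims 6,7; δ0: rk 6, SNF 1^5·2
Ȟ^0: (6−6)−0=0 ⇒ 0
Ȟ^1: (7−0)−6=1 plus torsion [2] ⇒ Z ⊕ Z/2
Ȟ^2: (0−0)−0=0 ⇒ 0

Ȟ^0 ≅ 0, Ȟ^1 ≅ Z ⊕ Z/2 and Ȟ^2 ≅ 0


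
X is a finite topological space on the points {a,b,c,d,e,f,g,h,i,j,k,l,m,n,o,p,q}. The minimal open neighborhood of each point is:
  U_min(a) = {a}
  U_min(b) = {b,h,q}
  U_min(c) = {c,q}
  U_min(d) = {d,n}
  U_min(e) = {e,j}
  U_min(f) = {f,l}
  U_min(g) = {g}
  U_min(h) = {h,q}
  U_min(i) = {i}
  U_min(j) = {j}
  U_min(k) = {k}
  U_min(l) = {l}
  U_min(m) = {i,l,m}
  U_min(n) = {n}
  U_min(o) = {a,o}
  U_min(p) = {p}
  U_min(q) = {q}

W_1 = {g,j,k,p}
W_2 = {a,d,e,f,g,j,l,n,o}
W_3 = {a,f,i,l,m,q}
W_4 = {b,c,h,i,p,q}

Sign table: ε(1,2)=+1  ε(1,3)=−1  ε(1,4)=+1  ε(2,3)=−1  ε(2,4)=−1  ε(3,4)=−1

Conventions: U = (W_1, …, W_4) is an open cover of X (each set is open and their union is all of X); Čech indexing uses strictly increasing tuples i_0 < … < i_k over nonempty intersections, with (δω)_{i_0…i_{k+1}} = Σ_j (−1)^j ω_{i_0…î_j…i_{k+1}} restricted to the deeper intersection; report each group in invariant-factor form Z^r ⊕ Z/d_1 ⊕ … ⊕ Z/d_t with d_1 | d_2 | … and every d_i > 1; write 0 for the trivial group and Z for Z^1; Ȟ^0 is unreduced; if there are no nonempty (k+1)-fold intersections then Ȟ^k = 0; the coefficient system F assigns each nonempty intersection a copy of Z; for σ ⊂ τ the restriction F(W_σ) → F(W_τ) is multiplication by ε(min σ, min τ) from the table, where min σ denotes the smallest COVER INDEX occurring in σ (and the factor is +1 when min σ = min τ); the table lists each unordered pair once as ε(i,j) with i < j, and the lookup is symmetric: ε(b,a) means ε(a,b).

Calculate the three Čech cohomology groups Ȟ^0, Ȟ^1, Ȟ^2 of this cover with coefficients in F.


nerve simplices:
  W12={g,j} W14={p} W23={a,f,l} W34={i,q}
C dims 4,4; δ0: rk 3, SNF 1^3
degree 0: 4−3−0 = 1 → Ȟ^0 ≅ Z
degree 1: 4−0−3 = 1 → Ȟ^1 ≅ Z
degree 2: 0−0−0 = 0 → Ȟ^2 ≅ 0

Ȟ^0 ≅ Z, Ȟ^1 ≅ Z and Ȟ^2 ≅ 0


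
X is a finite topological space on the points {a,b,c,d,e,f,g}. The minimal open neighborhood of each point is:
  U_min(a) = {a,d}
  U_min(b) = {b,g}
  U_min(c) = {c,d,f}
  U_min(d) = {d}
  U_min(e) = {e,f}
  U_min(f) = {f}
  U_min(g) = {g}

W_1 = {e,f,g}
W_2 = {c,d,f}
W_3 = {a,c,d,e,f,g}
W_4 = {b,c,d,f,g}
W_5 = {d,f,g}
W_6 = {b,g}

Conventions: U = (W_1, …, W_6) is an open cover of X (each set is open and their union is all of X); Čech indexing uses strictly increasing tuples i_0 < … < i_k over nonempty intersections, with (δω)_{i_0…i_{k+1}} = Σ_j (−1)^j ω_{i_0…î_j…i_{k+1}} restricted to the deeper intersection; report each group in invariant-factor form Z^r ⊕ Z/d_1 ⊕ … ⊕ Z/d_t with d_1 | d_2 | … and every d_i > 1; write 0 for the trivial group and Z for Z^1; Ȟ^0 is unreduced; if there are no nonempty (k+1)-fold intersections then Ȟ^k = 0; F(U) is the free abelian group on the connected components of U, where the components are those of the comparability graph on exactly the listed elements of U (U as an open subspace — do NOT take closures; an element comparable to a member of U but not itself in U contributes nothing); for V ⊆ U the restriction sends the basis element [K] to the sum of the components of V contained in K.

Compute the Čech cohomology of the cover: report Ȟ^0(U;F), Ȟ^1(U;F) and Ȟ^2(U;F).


Ȟ^0(U;F) ≅ Z^2; Ȟ^1(U;F) ≅ 0; Ȟ^2(U;F) ≅ 0

nerve of the cover:
  W12={f} W13={e,f,g} W14={f,g} W15={f,g} W16={g} W23={c,d,f} W24={c,d,f} W25={d,f} W34={c,d,f,g} W35={d,f,g} W36={g} W45={d,f,g} W46={b,g} W56={g}
  W123={f} W124={f} W125={f} W134={f,g} W135={f,g} W136={g} W145={f,g} W146={g} W156={g} W234={c,d,f} W235={d,f} W245={d,f} W345={d,f,g} W346={g} W356={g} W456={g}
  W1234={f} W1235={f} W1245={f} W1345={f,g} W1346={g} W1356={g} W1456={g} W2345={d,f} W3456={g}
  W12345={f} W13456={g}
components per intersection:
  W1: {e,f} {g}
  W2: {c,d,f}
  W3: {a,c,d,e,f} {g}
  W4: {b,g} {c,d,f}
  W5: {d} {f} {g}
  W6: {b,g}
  W12: {f}
  W13: {e,f} {g}
  W14: {f} {g}
  W15: {f} {g}
  W16: {g}
  W23: {c,d,f}
  W24: {c,d,f}
  W25: {d} {f}
  W34: {c,d,f} {g}
  W35: {d} {f} {g}
  W36: {g}
  W45: {d} {f} {g}
  W46: {b,g}
  W56: {g}
  W123: {f}
  W124: {f}
  W125: {f}
  W134: {f} {g}
  W135: {f} {g}
  W136: {g}
  W145: {f} {g}
  W146: {g}
  W156: {g}
  W234: {c,d,f}
  W235: {d} {f}
  W245: {d} {f}
  W345: {d} {f} {g}
  W346: {g}
  W356: {g}
  W456: {g}
  W1234: {f}
  W1235: {f}
  W1245: {f}
  W1345: {f} {g}
  W1346: {g}
  W1356: {g}
  W1456: {g}
  W2345: {d} {f}
  W3456: {g}
  W12345: {f}
  W13456: {g}
C dims 11,23,23,11; δ0: rk 9, SNF 1^9; δ1: rk 14, SNF 1^14; δ2: rk 9, SNF 1^9
Ȟ^0 = (11 − 9) − 0 = 2, so Ȟ^0 ≅ Z^2
Ȟ^1 = (23 − 14) − 9 = 0, so Ȟ^1 ≅ 0
Ȟ^2 = (23 − 9) − 14 = 0, so Ȟ^2 ≅ 0
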